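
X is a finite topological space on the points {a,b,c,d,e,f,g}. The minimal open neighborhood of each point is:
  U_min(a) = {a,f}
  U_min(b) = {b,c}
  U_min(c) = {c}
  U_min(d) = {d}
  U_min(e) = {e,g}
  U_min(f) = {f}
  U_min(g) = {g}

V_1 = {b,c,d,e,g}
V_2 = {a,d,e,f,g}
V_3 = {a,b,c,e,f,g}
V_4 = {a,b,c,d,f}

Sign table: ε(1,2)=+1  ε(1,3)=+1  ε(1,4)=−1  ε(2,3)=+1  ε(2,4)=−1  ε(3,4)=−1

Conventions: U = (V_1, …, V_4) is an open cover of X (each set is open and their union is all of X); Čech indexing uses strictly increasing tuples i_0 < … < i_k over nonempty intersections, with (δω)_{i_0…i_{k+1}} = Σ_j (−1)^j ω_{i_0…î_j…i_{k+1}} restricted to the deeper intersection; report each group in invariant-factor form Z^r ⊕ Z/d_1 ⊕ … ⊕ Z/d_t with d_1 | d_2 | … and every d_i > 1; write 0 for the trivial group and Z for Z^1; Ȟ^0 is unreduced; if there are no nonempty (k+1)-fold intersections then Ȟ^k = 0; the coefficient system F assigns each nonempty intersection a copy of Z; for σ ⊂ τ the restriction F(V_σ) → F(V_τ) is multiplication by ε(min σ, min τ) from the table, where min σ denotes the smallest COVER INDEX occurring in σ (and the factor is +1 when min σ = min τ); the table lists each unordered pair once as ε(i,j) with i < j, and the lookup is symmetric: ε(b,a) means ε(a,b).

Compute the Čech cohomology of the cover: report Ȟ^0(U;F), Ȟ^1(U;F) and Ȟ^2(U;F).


nerve of the cover:
  V12={d,e,g} V13={b,c,e,g} V14={b,c,d} V23={a,e,f,g} V24={a,d,f} V34={a,b,c,f}
  V123={e,g} V124={d} V134={b,c} V234={a,f}
C dims 4,6,4; δ0: rk 3, SNF 1^3; δ1: rk 3, SNF 1^3
Ȟ^0 = (4 − 3) − 0 = 1, so Ȟ^0 ≅ Z
Ȟ^1 = (6 − 3) − 3 = 0, so Ȟ^1 ≅ 0
Ȟ^2 = (4 − 0) − 3 = 1, so Ȟ^2 ≅ Z

Ȟ^0 ≅ Z, Ȟ^1 ≅ 0 and Ȟ^2 ≅ Z


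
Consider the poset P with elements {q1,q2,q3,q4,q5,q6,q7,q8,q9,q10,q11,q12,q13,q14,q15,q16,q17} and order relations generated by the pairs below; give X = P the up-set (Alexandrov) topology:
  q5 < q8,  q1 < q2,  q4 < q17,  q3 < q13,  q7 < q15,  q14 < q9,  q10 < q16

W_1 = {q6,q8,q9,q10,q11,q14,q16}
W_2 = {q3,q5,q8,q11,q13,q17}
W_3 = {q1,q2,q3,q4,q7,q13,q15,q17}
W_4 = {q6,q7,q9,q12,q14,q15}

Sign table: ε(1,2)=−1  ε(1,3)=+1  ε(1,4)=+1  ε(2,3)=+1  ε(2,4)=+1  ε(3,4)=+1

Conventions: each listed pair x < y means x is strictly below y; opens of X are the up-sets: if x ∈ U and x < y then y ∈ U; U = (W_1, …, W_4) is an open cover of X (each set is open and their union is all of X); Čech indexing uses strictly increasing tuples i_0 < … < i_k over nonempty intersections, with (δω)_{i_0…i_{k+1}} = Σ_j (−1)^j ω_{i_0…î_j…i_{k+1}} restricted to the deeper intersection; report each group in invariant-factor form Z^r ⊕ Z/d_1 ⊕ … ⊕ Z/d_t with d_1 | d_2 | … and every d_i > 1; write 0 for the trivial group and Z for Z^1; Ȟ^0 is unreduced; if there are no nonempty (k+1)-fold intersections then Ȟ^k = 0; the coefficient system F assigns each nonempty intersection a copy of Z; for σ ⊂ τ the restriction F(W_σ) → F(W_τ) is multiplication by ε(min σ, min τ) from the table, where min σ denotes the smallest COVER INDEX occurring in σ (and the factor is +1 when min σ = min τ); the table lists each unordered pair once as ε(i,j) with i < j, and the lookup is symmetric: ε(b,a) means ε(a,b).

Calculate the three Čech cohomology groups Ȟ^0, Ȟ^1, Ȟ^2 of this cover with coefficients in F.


Ȟ^0 = 0,  Ȟ^1 = Z/2,  Ȟ^2 = 0

nerve simplices:
  W12={q8,q11} W14={q6,q9,q14} W23={q3,q13,q17} W34={q7,q15}
C dims 4,4; δ0: rk 4, SNF 1^3·2
degree 0: 4−4−0 = 0 → Ȟ^0 ≅ 0
degree 1: 4−0−4 = 0 plus torsion [2] → Ȟ^1 ≅ Z/2
degree 2: 0−0−0 = 0 → Ȟ^2 ≅ 0


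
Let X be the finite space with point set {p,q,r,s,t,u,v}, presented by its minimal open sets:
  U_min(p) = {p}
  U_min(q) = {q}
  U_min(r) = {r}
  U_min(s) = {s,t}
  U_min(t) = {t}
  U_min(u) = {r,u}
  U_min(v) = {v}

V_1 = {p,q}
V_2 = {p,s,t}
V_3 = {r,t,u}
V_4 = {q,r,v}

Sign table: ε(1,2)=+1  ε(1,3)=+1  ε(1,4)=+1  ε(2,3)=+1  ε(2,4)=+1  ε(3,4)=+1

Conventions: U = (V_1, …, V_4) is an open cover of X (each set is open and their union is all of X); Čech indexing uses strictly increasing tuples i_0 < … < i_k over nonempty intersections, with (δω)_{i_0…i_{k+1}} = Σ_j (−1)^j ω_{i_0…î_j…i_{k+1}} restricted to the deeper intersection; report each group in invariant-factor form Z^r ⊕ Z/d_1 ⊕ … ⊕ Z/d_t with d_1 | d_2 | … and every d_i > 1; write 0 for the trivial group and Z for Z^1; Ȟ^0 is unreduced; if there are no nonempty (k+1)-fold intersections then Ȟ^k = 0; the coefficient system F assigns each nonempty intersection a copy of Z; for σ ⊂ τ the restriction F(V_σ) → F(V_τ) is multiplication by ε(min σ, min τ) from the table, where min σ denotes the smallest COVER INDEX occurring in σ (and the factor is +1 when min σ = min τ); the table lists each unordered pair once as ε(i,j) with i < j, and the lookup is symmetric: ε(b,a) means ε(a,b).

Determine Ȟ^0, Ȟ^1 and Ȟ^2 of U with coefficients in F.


Ȟ^0(U;F) ≅ Z, Ȟ^1(U;F) ≅ Z, Ȟ^2(U;F) ≅ 0

nerve of the cover:
  V12={p} V14={q} V23={t} V34={r}
C dims 4,4; δ0: rk 3, SNF 1^3
Ȟ^0 = (4 − 3) − 0 = 1, so Ȟ^0 ≅ Z
Ȟ^1 = (4 − 0) − 3 = 1, so Ȟ^1 ≅ Z
Ȟ^2 = (0 − 0) − 0 = 0, so Ȟ^2 ≅ 0


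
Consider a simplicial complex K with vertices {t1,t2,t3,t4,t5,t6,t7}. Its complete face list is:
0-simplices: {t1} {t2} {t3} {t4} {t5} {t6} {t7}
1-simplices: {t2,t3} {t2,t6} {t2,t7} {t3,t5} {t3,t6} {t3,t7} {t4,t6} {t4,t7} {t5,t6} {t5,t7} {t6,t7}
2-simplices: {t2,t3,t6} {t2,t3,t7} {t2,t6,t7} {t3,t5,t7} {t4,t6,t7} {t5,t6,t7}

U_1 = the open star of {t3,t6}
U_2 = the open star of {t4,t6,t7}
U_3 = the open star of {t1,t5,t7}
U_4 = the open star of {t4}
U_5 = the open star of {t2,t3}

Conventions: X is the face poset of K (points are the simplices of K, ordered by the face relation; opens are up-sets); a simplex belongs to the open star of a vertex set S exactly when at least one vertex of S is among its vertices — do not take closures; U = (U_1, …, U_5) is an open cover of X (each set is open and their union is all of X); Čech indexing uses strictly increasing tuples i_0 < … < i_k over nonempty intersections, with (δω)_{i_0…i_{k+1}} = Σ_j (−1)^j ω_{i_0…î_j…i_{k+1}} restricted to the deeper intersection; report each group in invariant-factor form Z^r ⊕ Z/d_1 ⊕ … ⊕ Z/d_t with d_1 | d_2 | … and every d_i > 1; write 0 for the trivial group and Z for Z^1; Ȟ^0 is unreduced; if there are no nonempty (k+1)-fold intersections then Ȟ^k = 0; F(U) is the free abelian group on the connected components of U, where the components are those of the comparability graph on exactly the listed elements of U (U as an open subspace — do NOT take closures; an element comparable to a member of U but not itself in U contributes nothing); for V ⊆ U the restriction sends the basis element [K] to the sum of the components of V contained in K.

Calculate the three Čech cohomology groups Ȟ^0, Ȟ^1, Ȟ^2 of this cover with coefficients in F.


Ȟ^0(U;F) ≅ Z^2; Ȟ^1(U;F) ≅ 0; Ȟ^2(U;F) ≅ 0

cover nerve:
  U1={{t3},{t6},{t2,t3},{t2,t6},{t3,t5},{t3,t6},{t3,t7},{t4,t6},{t5,t6},{t6,t7},{t2,t3,t6},{t2,t3,t7},{t2,t6,t7},{t3,t5,t7},{t4,t6,t7},{t5,t6,t7}} U2={{t4},{t6},{t7},{t2,t6},{t2,t7},{t3,t6},{t3,t7},{t4,t6},{t4,t7},{t5,t6},{t5,t7},{t6,t7},{t2,t3,t6},{t2,t3,t7},{t2,t6,t7},{t3,t5,t7},{t4,t6,t7},{t5,t6,t7}} U3={{t1},{t5},{t7},{t2,t7},{t3,t5},{t3,t7},{t4,t7},{t5,t6},{t5,t7},{t6,t7},{t2,t3,t7},{t2,t6,t7},{t3,t5,t7},{t4,t6,t7},{t5,t6,t7}} U4={{t4},{t4,t6},{t4,t7},{t4,t6,t7}} U5={{t2},{t3},{t2,t3},{t2,t6},{t2,t7},{t3,t5},{t3,t6},{t3,t7},{t2,t3,t6},{t2,t3,t7},{t2,t6,t7},{t3,t5,t7}}
  U12={{t6},{t2,t6},{t3,t6},{t3,t7},{t4,t6},{t5,t6},{t6,t7},{t2,t3,t6},{t2,t3,t7},{t2,t6,t7},{t3,t5,t7},{t4,t6,t7},{t5,t6,t7}} U13={{t3,t5},{t3,t7},{t5,t6},{t6,t7},{t2,t3,t7},{t2,t6,t7},{t3,t5,t7},{t4,t6,t7},{t5,t6,t7}} U14={{t4,t6},{t4,t6,t7}} U15={{t3},{t2,t3},{t2,t6},{t3,t5},{t3,t6},{t3,t7},{t2,t3,t6},{t2,t3,t7},{t2,t6,t7},{t3,t5,t7}} U23={{t7},{t2,t7},{t3,t7},{t4,t7},{t5,t6},{t5,t7},{t6,t7},{t2,t3,t7},{t2,t6,t7},{t3,t5,t7},{t4,t6,t7},{t5,t6,t7}} U24={{t4},{t4,t6},{t4,t7},{t4,t6,t7}} U25={{t2,t6},{t2,t7},{t3,t6},{t3,t7},{t2,t3,t6},{t2,t3,t7},{t2,t6,t7},{t3,t5,t7}} U34={{t4,t7},{t4,t6,t7}} U35={{t2,t7},{t3,t5},{t3,t7},{t2,t3,t7},{t2,t6,t7},{t3,t5,t7}}
  U123={{t3,t7},{t5,t6},{t6,t7},{t2,t3,t7},{t2,t6,t7},{t3,t5,t7},{t4,t6,t7},{t5,t6,t7}} U124={{t4,t6},{t4,t6,t7}} U125={{t2,t6},{t3,t6},{t3,t7},{t2,t3,t6},{t2,t3,t7},{t2,t6,t7},{t3,t5,t7}} U134={{t4,t6,t7}} U135={{t3,t5},{t3,t7},{t2,t3,t7},{t2,t6,t7},{t3,t5,t7}} U234={{t4,t7},{t4,t6,t7}} U235={{t2,t7},{t3,t7},{t2,t3,t7},{t2,t6,t7},{t3,t5,t7}}
  U1234={{t4,t6,t7}} U1235={{t3,t7},{t2,t3,t7},{t2,t6,t7},{t3,t5,t7}}
components per intersection:
  U1: {{t3},{t6},{t2,t3},{t2,t6},{t3,t5},{t3,t6},{t3,t7},{t4,t6},{t5,t6},{t6,t7},{t2,t3,t6},{t2,t3,t7},{t2,t6,t7},{t3,t5,t7},{t4,t6,t7},{t5,t6,t7}}
  U2: {{t4},{t6},{t7},{t2,t6},{t2,t7},{t3,t6},{t3,t7},{t4,t6},{t4,t7},{t5,t6},{t5,t7},{t6,t7},{t2,t3,t6},{t2,t3,t7},{t2,t6,t7},{t3,t5,t7},{t4,t6,t7},{t5,t6,t7}}
  U3: {{t1}} {{t5},{t7},{t2,t7},{t3,t5},{t3,t7},{t4,t7},{t5,t6},{t5,t7},{t6,t7},{t2,t3,t7},{t2,t6,t7},{t3,t5,t7},{t4,t6,t7},{t5,t6,t7}}
  U4: {{t4},{t4,t6},{t4,t7},{t4,t6,t7}}
  U5: {{t2},{t3},{t2,t3},{t2,t6},{t2,t7},{t3,t5},{t3,t6},{t3,t7},{t2,t3,t6},{t2,t3,t7},{t2,t6,t7},{t3,t5,t7}}
  U12: {{t6},{t2,t6},{t3,t6},{t4,t6},{t5,t6},{t6,t7},{t2,t3,t6},{t2,t6,t7},{t4,t6,t7},{t5,t6,t7}} {{t3,t7},{t2,t3,t7},{t3,t5,t7}}
  U13: {{t3,t5},{t3,t7},{t2,t3,t7},{t3,t5,t7}} {{t5,t6},{t6,t7},{t2,t6,t7},{t4,t6,t7},{t5,t6,t7}}
  U14: {{t4,t6},{t4,t6,t7}}
  U15: {{t3},{t2,t3},{t2,t6},{t3,t5},{t3,t6},{t3,t7},{t2,t3,t6},{t2,t3,t7},{t2,t6,t7},{t3,t5,t7}}
  U23: {{t7},{t2,t7},{t3,t7},{t4,t7},{t5,t6},{t5,t7},{t6,t7},{t2,t3,t7},{t2,t6,t7},{t3,t5,t7},{t4,t6,t7},{t5,t6,t7}}
  U24: {{t4},{t4,t6},{t4,t7},{t4,t6,t7}}
  U25: {{t2,t6},{t2,t7},{t3,t6},{t3,t7},{t2,t3,t6},{t2,t3,t7},{t2,t6,t7},{t3,t5,t7}}
  U34: {{t4,t7},{t4,t6,t7}}
  U35: {{t2,t7},{t3,t5},{t3,t7},{t2,t3,t7},{t2,t6,t7},{t3,t5,t7}}
  U123: {{t3,t7},{t2,t3,t7},{t3,t5,t7}} {{t5,t6},{t6,t7},{t2,t6,t7},{t4,t6,t7},{t5,t6,t7}}
  U124: {{t4,t6},{t4,t6,t7}}
  U125: {{t2,t6},{t3,t6},{t2,t3,t6},{t2,t6,t7}} {{t3,t7},{t2,t3,t7},{t3,t5,t7}}
  U134: {{t4,t6,t7}}
  U135: {{t3,t5},{t3,t7},{t2,t3,t7},{t3,t5,t7}} {{t2,t6,t7}}
  U234: {{t4,t7},{t4,t6,t7}}
  U235: {{t2,t7},{t3,t7},{t2,t3,t7},{t2,t6,t7},{t3,t5,t7}}
  U1234: {{t4,t6,t7}}
  U1235: {{t3,t7},{t2,t3,t7},{t3,t5,t7}} {{t2,t6,t7}}
C dims 6,11,10,3; δ0: rk 4, SNF 1^4; δ1: rk 7, SNF 1^7; δ2: rk 3, SNF 1^3
Ȟ^0: (6−4)−0=2 ⇒ Z^2
Ȟ^1: (11−7)−4=0 ⇒ 0
Ȟ^2: (10−3)−7=0 ⇒ 0


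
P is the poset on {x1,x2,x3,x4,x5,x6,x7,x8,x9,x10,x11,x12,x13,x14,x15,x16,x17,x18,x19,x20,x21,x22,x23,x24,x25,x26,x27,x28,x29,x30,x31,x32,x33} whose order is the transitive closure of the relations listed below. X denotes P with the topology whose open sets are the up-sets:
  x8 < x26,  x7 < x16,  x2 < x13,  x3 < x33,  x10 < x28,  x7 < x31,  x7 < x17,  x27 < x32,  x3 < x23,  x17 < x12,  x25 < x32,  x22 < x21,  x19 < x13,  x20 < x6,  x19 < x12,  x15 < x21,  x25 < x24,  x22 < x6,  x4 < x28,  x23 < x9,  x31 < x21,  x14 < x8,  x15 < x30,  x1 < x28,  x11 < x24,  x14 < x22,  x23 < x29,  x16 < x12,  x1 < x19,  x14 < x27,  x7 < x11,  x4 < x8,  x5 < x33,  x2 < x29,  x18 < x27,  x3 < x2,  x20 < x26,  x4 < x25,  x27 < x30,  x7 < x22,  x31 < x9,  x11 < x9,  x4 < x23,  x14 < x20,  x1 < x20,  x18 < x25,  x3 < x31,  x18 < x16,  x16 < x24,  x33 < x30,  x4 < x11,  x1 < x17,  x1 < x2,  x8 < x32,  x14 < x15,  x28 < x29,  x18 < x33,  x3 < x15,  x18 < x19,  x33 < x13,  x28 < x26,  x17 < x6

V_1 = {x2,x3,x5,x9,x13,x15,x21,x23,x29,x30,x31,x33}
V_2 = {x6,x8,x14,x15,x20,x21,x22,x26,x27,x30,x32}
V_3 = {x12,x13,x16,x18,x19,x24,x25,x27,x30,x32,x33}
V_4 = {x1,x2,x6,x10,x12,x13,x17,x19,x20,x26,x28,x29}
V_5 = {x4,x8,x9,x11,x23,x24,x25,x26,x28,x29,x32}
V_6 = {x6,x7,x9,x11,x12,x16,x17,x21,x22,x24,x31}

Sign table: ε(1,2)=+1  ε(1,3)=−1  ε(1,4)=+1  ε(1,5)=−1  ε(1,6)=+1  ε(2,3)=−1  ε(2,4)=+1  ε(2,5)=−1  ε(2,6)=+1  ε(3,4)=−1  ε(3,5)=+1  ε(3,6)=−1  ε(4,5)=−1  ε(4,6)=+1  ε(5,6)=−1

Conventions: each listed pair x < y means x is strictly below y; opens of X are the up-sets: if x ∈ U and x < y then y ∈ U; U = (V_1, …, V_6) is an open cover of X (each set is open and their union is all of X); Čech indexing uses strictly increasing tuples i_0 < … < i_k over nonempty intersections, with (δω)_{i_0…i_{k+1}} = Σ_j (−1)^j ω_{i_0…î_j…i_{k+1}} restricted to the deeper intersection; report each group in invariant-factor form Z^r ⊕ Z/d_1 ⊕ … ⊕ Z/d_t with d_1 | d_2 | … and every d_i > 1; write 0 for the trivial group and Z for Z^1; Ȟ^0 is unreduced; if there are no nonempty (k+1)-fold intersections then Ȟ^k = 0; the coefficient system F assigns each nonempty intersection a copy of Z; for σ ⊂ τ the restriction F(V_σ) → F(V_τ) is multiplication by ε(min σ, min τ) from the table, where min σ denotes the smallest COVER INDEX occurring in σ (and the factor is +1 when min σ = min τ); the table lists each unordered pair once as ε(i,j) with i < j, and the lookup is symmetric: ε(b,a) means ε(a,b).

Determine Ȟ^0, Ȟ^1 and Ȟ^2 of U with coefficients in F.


nerve simplices:
  V12={x15,x21,x30} V13={x13,x30,x33} V14={x2,x13,x29} V15={x9,x23,x29} V16={x9,x21,x31} V23={x27,x30,x32} V24={x6,x20,x26} V25={x8,x26,x32} V26={x6,x21,x22} V34={x12,x13,x19} V35={x24,x25,x32} V36={x12,x16,x24} V45={x26,x28,x29} V46={x6,x12,x17} V56={x9,x11,x24}
  V123={x30} V126={x21} V134={x13} V145={x29} V156={x9} V235={x32} V245={x26} V246={x6} V346={x12} V356={x24}
C dims 6,15,10; δ0: rk 5, SNF 1^5; δ1: rk 10, SNF 1^9·2
degree 0: 6−5−0 = 1 → Ȟ^0 ≅ Z
degree 1: 15−10−5 = 0 → Ȟ^1 ≅ 0
degree 2: 10−0−10 = 0 plus torsion [2] → Ȟ^2 ≅ Z/2

Ȟ^0 = Z, Ȟ^1 = 0, Ȟ^2 = Z/2


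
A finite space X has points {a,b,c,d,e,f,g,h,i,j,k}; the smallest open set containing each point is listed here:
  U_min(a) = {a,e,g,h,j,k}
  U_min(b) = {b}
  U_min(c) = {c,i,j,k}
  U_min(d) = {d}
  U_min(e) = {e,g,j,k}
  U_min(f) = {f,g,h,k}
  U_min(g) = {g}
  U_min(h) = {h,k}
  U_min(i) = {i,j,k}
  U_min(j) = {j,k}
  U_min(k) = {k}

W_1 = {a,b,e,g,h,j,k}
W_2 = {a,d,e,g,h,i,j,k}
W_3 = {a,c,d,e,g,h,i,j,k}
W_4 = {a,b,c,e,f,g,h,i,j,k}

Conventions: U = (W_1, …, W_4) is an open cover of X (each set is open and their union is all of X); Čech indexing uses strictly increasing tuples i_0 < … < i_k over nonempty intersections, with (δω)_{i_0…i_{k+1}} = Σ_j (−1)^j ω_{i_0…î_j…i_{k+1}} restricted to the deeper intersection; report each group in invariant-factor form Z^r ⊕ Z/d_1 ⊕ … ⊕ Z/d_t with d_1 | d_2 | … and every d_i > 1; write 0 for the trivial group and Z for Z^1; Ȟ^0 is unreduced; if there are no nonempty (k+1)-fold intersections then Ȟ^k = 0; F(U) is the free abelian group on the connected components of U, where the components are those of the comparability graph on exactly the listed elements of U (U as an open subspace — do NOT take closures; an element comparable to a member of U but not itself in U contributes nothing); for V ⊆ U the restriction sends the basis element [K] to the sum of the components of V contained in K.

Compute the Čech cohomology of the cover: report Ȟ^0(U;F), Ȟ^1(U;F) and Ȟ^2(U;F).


Ȟ^0 = Z^3, Ȟ^1 = 0, Ȟ^2 = 0

nerve simplices:
  W12={a,e,g,h,j,k} W13={a,e,g,h,j,k} W14={a,b,e,g,h,j,k} W23={a,d,e,g,h,i,j,k} W24={a,e,g,h,i,j,k} W34={a,c,e,g,h,i,j,k}
  W123={a,e,g,h,j,k} W124={a,e,g,h,j,k} W134={a,e,g,h,j,k} W234={a,e,g,h,i,j,k}
  W1234={a,e,g,h,j,k}
components per intersection:
  W1: {a,e,g,h,j,k} {b}
  W2: {a,e,g,h,i,j,k} {d}
  W3: {a,c,e,g,h,i,j,k} {d}
  W4: {a,c,e,f,g,h,i,j,k} {b}
  W12: {a,e,g,h,j,k}
  W13: {a,e,g,h,j,k}
  W14: {a,e,g,h,j,k} {b}
  W23: {a,e,g,h,i,j,k} {d}
  W24: {a,e,g,h,i,j,k}
  W34: {a,c,e,g,h,i,j,k}
  W123: {a,e,g,h,j,k}
  W124: {a,e,g,h,j,k}
  W134: {a,e,g,h,j,k}
  W234: {a,e,g,h,i,j,k}
  W1234: {a,e,g,h,j,k}
C dims 8,8,4,1; δ0: rk 5, SNF 1^5; δ1: rk 3, SNF 1^3; δ2: rk 1, SNF 1^1
degree 0: 8−5−0 = 3 → Ȟ^0 ≅ Z^3
degree 1: 8−3−5 = 0 → Ȟ^1 ≅ 0
degree 2: 4−1−3 = 0 → Ȟ^2 ≅ 0


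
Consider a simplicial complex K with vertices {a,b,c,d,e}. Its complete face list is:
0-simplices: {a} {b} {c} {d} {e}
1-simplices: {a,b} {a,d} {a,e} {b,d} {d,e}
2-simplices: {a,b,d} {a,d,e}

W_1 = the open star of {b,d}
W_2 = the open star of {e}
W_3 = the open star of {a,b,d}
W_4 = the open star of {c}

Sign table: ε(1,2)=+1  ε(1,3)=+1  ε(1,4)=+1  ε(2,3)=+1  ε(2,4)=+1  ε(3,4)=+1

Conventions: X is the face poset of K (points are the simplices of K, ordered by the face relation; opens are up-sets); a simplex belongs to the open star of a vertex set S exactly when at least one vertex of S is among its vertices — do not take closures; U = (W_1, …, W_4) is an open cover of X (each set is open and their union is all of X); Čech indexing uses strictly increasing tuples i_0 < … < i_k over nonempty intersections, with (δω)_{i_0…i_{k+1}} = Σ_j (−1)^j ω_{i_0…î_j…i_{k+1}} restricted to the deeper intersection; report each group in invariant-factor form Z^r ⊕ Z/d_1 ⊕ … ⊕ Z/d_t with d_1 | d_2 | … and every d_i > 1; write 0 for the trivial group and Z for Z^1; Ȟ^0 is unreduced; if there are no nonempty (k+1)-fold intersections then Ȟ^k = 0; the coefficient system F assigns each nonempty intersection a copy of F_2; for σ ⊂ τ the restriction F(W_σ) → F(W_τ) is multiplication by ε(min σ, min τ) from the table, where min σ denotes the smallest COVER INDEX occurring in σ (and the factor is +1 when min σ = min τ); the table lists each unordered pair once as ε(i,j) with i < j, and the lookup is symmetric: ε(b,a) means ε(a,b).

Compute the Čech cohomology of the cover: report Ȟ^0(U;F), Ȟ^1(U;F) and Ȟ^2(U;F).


Ȟ^0(U;F) ≅ Z/2 ⊕ Z/2; Ȟ^1(U;F) ≅ 0; Ȟ^2(U;F) ≅ 0

nonempty intersections:
  W1={{b},{d},{a,b},{a,d},{b,d},{d,e},{a,b,d},{a,d,e}} W2={{e},{a,e},{d,e},{a,d,e}} W3={{a},{b},{d},{a,b},{a,d},{a,e},{b,d},{d,e},{a,b,d},{a,d,e}} W4={{c}}
  W12={{d,e},{a,d,e}} W13={{b},{d},{a,b},{a,d},{b,d},{d,e},{a,b,d},{a,d,e}} W23={{a,e},{d,e},{a,d,e}}
  W123={{d,e},{a,d,e}}
C dims 4,3,1; δ0: rk_F2 2; δ1: rk_F2 1
Ȟ^0: (4−2)−0=2 ⇒ Z/2 ⊕ Z/2
Ȟ^1: (3−1)−2=0 ⇒ 0
Ȟ^2: (1−0)−1=0 ⇒ 0


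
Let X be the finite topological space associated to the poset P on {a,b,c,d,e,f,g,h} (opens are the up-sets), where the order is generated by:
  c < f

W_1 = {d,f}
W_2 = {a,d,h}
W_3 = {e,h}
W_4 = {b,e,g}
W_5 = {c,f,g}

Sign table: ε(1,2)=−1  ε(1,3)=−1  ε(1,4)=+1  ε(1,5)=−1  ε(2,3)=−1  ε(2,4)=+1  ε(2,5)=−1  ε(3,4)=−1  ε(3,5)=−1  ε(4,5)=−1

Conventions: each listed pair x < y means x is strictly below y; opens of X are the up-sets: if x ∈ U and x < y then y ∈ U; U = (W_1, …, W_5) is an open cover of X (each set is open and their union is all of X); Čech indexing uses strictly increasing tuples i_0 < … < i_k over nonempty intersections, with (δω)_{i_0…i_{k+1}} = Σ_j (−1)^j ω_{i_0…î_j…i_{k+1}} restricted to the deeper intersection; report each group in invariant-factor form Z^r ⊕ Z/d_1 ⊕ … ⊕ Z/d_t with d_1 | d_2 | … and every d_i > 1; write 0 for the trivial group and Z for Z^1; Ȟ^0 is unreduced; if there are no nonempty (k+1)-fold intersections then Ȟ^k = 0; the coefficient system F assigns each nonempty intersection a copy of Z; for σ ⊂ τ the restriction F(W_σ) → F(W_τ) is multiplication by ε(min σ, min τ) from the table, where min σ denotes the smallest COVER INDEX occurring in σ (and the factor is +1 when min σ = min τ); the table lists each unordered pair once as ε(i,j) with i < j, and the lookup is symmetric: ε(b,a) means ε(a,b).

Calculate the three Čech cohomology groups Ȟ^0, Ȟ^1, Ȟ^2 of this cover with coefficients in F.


Ȟ^0 = 0, Ȟ^1 = Z/2 and Ȟ^2 = 0

nonempty overlaps:
  W12={d} W15={f} W23={h} W34={e} W45={g}
C dims 5,5; δ0: rk 5, SNF 1^4·2
degree 0: 5−5−0 = 0 → Ȟ^0 ≅ 0
degree 1: 5−0−5 = 0 plus torsion [2] → Ȟ^1 ≅ Z/2
degree 2: 0−0−0 = 0 → Ȟ^2 ≅ 0


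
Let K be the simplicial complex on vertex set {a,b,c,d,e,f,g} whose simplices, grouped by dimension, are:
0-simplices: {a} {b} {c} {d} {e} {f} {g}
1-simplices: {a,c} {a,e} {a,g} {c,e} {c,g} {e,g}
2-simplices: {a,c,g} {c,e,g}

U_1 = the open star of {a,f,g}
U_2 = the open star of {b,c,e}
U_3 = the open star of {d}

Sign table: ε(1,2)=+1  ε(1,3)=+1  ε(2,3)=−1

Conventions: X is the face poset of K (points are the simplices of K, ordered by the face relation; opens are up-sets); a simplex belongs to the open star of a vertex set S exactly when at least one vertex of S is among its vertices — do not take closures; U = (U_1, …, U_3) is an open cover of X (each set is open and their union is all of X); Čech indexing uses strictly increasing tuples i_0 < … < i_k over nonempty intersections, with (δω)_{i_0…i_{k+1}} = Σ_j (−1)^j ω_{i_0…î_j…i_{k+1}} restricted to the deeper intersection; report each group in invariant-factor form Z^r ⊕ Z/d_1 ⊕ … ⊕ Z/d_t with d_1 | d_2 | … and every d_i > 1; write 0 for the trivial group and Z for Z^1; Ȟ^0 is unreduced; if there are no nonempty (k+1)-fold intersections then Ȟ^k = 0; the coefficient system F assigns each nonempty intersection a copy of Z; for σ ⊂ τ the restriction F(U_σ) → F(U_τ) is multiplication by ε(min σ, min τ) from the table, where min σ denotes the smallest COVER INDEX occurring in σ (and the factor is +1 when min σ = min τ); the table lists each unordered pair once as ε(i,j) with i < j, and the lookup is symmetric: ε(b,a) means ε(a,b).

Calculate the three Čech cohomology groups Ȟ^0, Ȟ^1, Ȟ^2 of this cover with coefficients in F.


intersection data:
  U1={{a},{f},{g},{a,c},{a,e},{a,g},{c,g},{e,g},{a,c,g},{c,e,g}} U2={{b},{c},{e},{a,c},{a,e},{c,e},{c,g},{e,g},{a,c,g},{c,e,g}} U3={{d}}
  U12={{a,c},{a,e},{c,g},{e,g},{a,c,g},{c,e,g}}
C dims 3,1; δ0: rk 1, SNF 1^1
Ȟ^0 = (3 − 1) − 0 = 2, so Ȟ^0 ≅ Z^2
Ȟ^1 = (1 − 0) − 1 = 0, so Ȟ^1 ≅ 0
Ȟ^2 = (0 − 0) − 0 = 0, so Ȟ^2 ≅ 0

Ȟ^0 ≅ Z^2,  Ȟ^1 ≅ 0,  Ȟ^2 ≅ 0


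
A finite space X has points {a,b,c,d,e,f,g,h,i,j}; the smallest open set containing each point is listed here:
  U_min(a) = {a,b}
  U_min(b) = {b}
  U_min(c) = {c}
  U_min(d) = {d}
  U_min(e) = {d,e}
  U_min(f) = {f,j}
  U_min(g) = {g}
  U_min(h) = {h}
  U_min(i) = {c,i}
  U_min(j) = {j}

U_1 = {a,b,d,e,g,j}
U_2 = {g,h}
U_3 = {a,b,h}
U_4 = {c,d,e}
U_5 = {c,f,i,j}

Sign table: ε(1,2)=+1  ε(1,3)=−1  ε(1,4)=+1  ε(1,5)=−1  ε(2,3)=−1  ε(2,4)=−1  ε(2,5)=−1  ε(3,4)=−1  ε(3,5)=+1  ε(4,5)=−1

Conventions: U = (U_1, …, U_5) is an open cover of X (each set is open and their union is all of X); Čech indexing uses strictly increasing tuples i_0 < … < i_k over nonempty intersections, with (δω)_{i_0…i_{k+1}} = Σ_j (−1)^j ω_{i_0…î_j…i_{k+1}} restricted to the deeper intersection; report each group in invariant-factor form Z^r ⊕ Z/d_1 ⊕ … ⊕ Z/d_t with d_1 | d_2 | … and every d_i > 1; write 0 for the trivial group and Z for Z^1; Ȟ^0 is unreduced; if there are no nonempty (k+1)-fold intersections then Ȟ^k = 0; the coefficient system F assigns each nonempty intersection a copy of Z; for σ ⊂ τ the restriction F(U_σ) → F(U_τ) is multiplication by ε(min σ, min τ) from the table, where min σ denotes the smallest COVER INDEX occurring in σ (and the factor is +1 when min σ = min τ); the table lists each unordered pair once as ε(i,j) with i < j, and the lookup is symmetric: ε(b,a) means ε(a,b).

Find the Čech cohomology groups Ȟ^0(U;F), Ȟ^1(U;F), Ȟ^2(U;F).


nerve simplices:
  U12={g} U13={a,b} U14={d,e} U15={j} U23={h} U45={c}
C dims 5,6; δ0: rk 4, SNF 1^4
degree 0: 5−4−0 = 1 → Ȟ^0 ≅ Z
degree 1: 6−0−4 = 2 → Ȟ^1 ≅ Z^2
degree 2: 0−0−0 = 0 → Ȟ^2 ≅ 0

Ȟ^0(U;F) ≅ Z,  Ȟ^1(U;F) ≅ Z^2,  Ȟ^2(U;F) ≅ 0


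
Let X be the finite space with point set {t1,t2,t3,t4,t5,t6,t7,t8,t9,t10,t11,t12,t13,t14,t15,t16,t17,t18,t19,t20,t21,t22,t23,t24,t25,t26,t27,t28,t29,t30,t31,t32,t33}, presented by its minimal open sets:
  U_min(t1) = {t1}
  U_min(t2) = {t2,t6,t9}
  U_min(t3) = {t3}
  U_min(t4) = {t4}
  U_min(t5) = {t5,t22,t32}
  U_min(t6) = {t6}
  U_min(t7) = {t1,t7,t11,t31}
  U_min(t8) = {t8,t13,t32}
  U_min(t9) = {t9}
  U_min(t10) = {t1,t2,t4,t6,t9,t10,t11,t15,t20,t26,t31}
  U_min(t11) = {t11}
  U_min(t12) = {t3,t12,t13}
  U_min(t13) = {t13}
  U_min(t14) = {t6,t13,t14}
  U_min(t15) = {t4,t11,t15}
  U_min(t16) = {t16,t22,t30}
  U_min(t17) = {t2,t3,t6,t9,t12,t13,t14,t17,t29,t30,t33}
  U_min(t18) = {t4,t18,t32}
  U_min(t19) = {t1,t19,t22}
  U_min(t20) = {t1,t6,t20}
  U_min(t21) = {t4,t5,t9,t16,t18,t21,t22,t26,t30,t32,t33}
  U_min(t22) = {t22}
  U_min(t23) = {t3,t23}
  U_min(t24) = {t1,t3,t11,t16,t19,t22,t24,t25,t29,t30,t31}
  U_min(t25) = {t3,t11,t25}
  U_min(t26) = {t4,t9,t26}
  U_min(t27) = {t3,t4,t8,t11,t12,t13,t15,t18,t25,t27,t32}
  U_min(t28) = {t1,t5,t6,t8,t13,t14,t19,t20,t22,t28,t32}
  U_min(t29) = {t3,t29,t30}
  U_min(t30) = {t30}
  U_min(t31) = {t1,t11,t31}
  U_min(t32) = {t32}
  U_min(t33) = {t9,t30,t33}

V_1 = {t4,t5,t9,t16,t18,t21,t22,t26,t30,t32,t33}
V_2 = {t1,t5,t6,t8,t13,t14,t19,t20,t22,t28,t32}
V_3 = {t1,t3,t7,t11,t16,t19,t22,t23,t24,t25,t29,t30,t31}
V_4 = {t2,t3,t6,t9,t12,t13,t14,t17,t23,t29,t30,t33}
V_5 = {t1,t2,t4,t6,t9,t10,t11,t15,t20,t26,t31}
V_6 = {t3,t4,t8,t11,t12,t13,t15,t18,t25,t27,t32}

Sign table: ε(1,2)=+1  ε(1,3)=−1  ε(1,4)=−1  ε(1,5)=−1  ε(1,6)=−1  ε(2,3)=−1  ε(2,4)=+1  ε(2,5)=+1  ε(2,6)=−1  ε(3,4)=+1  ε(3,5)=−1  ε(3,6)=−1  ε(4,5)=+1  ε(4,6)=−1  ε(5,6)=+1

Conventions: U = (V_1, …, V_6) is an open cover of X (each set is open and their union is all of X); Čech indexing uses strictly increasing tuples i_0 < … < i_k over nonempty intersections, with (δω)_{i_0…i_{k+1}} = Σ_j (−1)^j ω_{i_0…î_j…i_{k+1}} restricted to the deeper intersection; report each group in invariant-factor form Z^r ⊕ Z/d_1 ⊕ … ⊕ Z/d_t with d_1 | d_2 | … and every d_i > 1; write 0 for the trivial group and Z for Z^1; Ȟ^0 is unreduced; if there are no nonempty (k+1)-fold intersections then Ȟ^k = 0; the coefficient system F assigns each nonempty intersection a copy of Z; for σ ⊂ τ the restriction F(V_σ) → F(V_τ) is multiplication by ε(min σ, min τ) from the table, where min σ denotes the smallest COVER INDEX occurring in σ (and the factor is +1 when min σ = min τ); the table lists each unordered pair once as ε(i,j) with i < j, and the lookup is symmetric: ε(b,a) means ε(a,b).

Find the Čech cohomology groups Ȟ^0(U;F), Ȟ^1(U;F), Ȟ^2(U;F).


Ȟ^0(U;F) ≅ 0; Ȟ^1(U;F) ≅ Z/2; Ȟ^2(U;F) ≅ Z

nonempty intersections:
  V12={t5,t22,t32} V13={t16,t22,t30} V14={t9,t30,t33} V15={t4,t9,t26} V16={t4,t18,t32} V23={t1,t19,t22} V24={t6,t13,t14} V25={t1,t6,t20} V26={t8,t13,t32} V34={t3,t23,t29,t30} V35={t1,t11,t31} V36={t3,t11,t25} V45={t2,t6,t9} V46={t3,t12,t13} V56={t4,t11,t15}
  V123={t22} V126={t32} V134={t30} V145={t9} V156={t4} V235={t1} V245={t6} V246={t13} V346={t3} V356={t11}
C dims 6,15,10; δ0: rk 6, SNF 1^5·2; δ1: rk 9, SNF 1^9
Ȟ^0: (6−6)−0=0 ⇒ 0
Ȟ^1: (15−9)−6=0 plus torsion [2] ⇒ Z/2
Ȟ^2: (10−0)−9=1 ⇒ Z


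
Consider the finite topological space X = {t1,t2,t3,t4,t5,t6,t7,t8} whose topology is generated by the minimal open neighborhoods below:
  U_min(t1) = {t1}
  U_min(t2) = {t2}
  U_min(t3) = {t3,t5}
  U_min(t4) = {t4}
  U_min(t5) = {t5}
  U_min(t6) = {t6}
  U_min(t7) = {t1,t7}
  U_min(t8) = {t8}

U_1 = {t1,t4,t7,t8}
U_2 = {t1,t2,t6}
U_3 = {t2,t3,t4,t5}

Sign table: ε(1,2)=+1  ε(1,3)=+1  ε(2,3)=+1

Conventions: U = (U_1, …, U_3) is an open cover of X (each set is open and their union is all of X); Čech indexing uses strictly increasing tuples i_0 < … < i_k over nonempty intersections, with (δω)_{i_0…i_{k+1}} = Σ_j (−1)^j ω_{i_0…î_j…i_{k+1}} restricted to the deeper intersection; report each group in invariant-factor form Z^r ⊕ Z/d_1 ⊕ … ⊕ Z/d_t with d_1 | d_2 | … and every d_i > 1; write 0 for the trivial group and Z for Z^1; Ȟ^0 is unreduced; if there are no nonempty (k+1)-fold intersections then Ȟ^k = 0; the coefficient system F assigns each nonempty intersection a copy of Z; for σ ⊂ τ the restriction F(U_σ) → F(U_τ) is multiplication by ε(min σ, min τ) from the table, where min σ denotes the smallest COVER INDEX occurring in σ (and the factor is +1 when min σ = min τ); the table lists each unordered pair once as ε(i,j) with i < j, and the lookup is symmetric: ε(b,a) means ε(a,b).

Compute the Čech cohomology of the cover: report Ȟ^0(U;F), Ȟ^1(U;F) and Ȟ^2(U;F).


Ȟ^0 = Z, Ȟ^1 = Z and Ȟ^2 = 0

cover nerve:
  U12={t1} U13={t4} U23={t2}
C dims 3,3; δ0: rk 2, SNF 1^2
Ȟ^0: (3−2)−0=1 ⇒ Z
Ȟ^1: (3−0)−2=1 ⇒ Z
Ȟ^2: (0−0)−0=0 ⇒ 0


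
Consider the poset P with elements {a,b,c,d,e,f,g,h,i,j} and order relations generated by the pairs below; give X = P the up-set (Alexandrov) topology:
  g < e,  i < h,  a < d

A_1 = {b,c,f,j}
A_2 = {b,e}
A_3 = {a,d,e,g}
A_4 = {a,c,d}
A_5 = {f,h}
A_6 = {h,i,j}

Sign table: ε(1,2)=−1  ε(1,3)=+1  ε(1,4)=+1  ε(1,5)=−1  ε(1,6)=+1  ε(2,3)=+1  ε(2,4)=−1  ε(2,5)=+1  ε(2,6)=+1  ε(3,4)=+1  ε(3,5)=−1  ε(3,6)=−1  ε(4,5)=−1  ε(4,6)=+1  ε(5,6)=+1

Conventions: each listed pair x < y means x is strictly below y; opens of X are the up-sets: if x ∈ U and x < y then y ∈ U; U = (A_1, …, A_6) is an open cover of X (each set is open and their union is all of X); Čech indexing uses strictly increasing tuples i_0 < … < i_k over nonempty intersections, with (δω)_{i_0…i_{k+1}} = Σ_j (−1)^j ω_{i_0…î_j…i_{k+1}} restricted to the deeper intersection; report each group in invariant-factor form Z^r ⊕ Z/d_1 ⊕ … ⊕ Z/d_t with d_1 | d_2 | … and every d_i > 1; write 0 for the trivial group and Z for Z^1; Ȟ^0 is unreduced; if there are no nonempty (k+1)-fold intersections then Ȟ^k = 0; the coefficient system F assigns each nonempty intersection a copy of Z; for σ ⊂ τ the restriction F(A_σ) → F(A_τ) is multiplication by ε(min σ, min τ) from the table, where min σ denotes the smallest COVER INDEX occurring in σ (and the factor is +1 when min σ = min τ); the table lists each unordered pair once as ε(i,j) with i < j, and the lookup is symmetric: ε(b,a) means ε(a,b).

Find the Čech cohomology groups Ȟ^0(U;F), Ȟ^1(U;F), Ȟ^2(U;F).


Ȟ^0 = 0, Ȟ^1 = Z ⊕ Z/2, Ȟ^2 = 0

nonempty overlaps:
  A12={b} A14={c} A15={f} A16={j} A23={e} A34={a,d} A56={h}
C dims 6,7; δ0: rk 6, SNF 1^5·2
degree 0: 6−6−0 = 0 → Ȟ^0 ≅ 0
degree 1: 7−0−6 = 1 plus torsion [2] → Ȟ^1 ≅ Z ⊕ Z/2
degree 2: 0−0−0 = 0 → Ȟ^2 ≅ 0


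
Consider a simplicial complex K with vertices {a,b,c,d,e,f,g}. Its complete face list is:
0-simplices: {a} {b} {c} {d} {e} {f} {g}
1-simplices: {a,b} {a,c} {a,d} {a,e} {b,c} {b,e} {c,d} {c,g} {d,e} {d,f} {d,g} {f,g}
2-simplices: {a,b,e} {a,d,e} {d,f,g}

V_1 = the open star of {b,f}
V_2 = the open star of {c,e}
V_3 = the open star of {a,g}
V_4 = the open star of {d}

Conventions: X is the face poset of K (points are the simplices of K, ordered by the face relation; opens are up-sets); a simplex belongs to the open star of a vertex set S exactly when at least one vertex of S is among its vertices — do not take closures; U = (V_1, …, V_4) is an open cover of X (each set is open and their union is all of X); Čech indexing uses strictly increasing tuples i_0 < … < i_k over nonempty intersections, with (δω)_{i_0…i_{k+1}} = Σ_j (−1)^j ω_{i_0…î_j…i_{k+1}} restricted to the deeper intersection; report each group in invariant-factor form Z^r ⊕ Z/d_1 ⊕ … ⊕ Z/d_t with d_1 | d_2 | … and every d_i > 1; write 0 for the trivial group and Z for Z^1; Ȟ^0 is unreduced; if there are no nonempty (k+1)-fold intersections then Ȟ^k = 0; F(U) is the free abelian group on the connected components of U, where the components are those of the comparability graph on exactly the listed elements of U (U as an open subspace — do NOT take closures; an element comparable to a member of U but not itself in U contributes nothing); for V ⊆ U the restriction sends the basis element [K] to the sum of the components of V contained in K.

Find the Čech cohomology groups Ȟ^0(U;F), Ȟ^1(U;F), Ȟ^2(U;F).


Ȟ^0(U;F) ≅ Z, Ȟ^1(U;F) ≅ Z^3, Ȟ^2(U;F) ≅ 0

cover nerve:
  V1={{b},{f},{a,b},{b,c},{b,e},{d,f},{f,g},{a,b,e},{d,f,g}} V2={{c},{e},{a,c},{a,e},{b,c},{b,e},{c,d},{c,g},{d,e},{a,b,e},{a,d,e}} V3={{a},{g},{a,b},{a,c},{a,d},{a,e},{c,g},{d,g},{f,g},{a,b,e},{a,d,e},{d,f,g}} V4={{d},{a,d},{c,d},{d,e},{d,f},{d,g},{a,d,e},{d,f,g}}
  V12={{b,c},{b,e},{a,b,e}} V13={{a,b},{f,g},{a,b,e},{d,f,g}} V14={{d,f},{d,f,g}} V23={{a,c},{a,e},{c,g},{a,b,e},{a,d,e}} V24={{c,d},{d,e},{a,d,e}} V34={{a,d},{d,g},{a,d,e},{d,f,g}}
  V123={{a,b,e}} V134={{d,f,g}} V234={{a,d,e}}
components per intersection:
  V1: {{b},{a,b},{b,c},{b,e},{a,b,e}} {{f},{d,f},{f,g},{d,f,g}}
  V2: {{c},{a,c},{b,c},{c,d},{c,g}} {{e},{a,e},{b,e},{d,e},{a,b,e},{a,d,e}}
  V3: {{a},{a,b},{a,c},{a,d},{a,e},{a,b,e},{a,d,e}} {{g},{c,g},{d,g},{f,g},{d,f,g}}
  V4: {{d},{a,d},{c,d},{d,e},{d,f},{d,g},{a,d,e},{d,f,g}}
  V12: {{b,c}} {{b,e},{a,b,e}}
  V13: {{a,b},{a,b,e}} {{f,g},{d,f,g}}
  V14: {{d,f},{d,f,g}}
  V23: {{a,c}} {{a,e},{a,b,e},{a,d,e}} {{c,g}}
  V24: {{c,d}} {{d,e},{a,d,e}}
  V34: {{a,d},{a,d,e}} {{d,g},{d,f,g}}
  V123: {{a,b,e}}
  V134: {{d,f,g}}
  V234: {{a,d,e}}
C dims 7,12,3; δ0: rk 6, SNF 1^6; δ1: rk 3, SNF 1^3
Ȟ^0: (7−6)−0=1 ⇒ Z
Ȟ^1: (12−3)−6=3 ⇒ Z^3
Ȟ^2: (3−0)−3=0 ⇒ 0


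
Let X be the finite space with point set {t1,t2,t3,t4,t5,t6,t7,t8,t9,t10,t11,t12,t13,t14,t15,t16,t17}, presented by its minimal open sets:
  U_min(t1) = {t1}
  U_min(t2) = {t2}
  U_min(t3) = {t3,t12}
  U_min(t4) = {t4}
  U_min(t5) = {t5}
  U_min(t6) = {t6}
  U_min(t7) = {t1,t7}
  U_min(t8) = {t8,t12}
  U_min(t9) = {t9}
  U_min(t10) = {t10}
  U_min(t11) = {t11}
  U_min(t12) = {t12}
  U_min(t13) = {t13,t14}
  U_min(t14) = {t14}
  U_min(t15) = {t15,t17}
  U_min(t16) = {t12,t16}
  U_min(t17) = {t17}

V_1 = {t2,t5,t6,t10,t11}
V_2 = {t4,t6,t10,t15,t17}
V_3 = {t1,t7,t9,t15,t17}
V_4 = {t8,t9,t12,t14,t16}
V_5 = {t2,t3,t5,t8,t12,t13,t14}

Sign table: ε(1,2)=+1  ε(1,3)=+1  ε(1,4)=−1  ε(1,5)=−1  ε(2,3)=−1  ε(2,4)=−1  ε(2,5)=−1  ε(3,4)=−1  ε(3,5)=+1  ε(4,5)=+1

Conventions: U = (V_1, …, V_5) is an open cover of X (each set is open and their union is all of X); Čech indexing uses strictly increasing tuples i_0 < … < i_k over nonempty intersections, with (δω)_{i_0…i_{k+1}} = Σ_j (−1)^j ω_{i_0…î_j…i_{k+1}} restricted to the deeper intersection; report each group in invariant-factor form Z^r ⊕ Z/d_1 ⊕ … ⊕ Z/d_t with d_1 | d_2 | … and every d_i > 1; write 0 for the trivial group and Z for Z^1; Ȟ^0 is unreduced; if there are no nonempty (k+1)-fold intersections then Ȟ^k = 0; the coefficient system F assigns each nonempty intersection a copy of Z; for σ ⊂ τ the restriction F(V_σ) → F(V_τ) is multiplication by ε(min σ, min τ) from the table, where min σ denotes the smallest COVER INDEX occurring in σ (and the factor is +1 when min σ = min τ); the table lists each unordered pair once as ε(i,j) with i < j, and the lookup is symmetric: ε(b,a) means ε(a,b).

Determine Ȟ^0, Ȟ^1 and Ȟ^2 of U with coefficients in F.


Ȟ^0(U;F) ≅ 0; Ȟ^1(U;F) ≅ Z/2; Ȟ^2(U;F) ≅ 0

nonempty intersections:
  V12={t6,t10} V15={t2,t5} V23={t15,t17} V34={t9} V45={t8,t12,t14}
C dims 5,5; δ0: rk 5, SNF 1^4·2
Ȟ^0: (5−5)−0=0 ⇒ 0
Ȟ^1: (5−0)−5=0 plus torsion [2] ⇒ Z/2
Ȟ^2: (0−0)−0=0 ⇒ 0


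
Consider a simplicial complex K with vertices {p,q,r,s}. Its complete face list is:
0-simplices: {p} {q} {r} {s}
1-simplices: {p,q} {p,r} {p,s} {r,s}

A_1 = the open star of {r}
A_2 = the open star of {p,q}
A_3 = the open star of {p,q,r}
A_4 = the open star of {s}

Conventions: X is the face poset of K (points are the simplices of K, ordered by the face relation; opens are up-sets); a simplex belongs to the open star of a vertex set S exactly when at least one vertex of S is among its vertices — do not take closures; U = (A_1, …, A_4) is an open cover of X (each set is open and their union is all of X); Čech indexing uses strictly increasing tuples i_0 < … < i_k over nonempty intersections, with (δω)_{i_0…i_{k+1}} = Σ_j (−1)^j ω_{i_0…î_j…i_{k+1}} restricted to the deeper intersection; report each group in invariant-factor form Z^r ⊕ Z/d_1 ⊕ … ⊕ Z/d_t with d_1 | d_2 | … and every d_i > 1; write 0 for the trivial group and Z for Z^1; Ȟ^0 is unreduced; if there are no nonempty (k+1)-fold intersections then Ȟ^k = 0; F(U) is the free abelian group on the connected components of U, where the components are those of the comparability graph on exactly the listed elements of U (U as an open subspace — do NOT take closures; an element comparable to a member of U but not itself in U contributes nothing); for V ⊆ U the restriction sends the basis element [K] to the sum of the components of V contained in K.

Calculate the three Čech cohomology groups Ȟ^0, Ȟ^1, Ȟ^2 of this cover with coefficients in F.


nonempty intersections:
  A1={{r},{p,r},{r,s}} A2={{p},{q},{p,q},{p,r},{p,s}} A3={{p},{q},{r},{p,q},{p,r},{p,s},{r,s}} A4={{s},{p,s},{r,s}}
  A12={{p,r}} A13={{r},{p,r},{r,s}} A14={{r,s}} A23={{p},{q},{p,q},{p,r},{p,s}} A24={{p,s}} A34={{p,s},{r,s}}
  A123={{p,r}} A134={{r,s}} A234={{p,s}}
components per intersection:
  A1: {{r},{p,r},{r,s}}
  A2: {{p},{q},{p,q},{p,r},{p,s}}
  A3: {{p},{q},{r},{p,q},{p,r},{p,s},{r,s}}
  A4: {{s},{p,s},{r,s}}
  A12: {{p,r}}
  A13: {{r},{p,r},{r,s}}
  A14: {{r,s}}
  A23: {{p},{q},{p,q},{p,r},{p,s}}
  A24: {{p,s}}
  A34: {{p,s}} {{r,s}}
  A123: {{p,r}}
  A134: {{r,s}}
  A234: {{p,s}}
C dims 4,7,3; δ0: rk 3, SNF 1^3; δ1: rk 3, SNF 1^3
Ȟ^0: (4−3)−0=1 ⇒ Z
Ȟ^1: (7−3)−3=1 ⇒ Z
Ȟ^2: (3−0)−3=0 ⇒ 0

Ȟ^0(U;F) ≅ Z,  Ȟ^1(U;F) ≅ Z,  Ȟ^2(U;F) ≅ 0


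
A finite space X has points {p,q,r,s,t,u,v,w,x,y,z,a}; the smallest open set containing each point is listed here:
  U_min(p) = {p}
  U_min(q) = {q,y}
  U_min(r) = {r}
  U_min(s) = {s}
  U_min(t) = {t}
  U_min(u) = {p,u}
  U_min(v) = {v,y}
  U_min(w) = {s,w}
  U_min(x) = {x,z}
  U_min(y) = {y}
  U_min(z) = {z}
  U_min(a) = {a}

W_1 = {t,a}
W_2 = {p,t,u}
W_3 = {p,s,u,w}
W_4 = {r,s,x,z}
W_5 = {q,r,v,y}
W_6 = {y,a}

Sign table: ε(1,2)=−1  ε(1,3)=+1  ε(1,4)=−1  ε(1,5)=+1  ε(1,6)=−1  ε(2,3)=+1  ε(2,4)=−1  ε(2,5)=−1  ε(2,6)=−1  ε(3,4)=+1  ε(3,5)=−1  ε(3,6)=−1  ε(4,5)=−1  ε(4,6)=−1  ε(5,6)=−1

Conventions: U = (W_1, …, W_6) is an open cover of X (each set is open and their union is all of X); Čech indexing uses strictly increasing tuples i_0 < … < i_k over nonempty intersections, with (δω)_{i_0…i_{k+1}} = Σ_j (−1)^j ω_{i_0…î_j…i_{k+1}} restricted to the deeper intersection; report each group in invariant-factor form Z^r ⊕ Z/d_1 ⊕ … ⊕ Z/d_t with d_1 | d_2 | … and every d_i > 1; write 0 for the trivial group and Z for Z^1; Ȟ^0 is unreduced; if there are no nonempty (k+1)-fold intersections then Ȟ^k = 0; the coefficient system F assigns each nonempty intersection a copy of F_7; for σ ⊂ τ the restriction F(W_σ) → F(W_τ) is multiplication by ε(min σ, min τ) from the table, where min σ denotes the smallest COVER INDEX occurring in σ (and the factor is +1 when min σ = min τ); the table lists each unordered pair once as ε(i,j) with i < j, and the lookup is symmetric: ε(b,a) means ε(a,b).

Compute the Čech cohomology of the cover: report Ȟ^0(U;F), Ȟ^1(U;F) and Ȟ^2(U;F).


Ȟ^0 ≅ Z/7; Ȟ^1 ≅ Z/7; Ȟ^2 ≅ 0

intersection data:
  W12={t} W16={a} W23={p,u} W34={s} W45={r} W56={y}
C dims 6,6; δ0: rk_F7 5
Ȟ^0 = (6 − 5) − 0 = 1, so Ȟ^0 ≅ Z/7
Ȟ^1 = (6 − 0) − 5 = 1, so Ȟ^1 ≅ Z/7
Ȟ^2 = (0 − 0) − 0 = 0, so Ȟ^2 ≅ 0


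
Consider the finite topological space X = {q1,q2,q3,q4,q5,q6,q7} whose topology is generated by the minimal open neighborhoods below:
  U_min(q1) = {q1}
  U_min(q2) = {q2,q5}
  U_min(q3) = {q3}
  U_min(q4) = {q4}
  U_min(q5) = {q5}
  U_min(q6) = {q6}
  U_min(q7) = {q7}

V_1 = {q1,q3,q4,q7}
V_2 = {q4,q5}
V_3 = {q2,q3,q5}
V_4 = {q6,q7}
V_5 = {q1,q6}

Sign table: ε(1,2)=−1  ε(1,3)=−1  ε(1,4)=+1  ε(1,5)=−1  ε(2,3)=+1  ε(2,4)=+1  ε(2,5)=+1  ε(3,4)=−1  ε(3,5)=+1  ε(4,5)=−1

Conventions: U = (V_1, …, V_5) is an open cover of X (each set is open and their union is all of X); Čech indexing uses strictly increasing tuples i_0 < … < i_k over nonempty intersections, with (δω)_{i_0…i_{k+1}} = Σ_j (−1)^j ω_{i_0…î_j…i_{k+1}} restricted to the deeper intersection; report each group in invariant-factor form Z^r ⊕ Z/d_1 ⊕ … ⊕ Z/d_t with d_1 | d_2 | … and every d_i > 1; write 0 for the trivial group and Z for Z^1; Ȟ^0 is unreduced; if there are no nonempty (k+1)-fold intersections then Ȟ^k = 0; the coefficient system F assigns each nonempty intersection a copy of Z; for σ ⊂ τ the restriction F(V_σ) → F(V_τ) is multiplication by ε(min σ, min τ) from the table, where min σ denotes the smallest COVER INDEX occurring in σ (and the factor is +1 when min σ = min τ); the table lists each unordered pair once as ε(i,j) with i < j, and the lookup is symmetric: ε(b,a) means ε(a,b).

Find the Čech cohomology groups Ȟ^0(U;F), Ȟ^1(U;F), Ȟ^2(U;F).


Ȟ^0(U;F) ≅ Z, Ȟ^1(U;F) ≅ Z^2, Ȟ^2(U;F) ≅ 0

nonempty intersections:
  V12={q4} V13={q3} V14={q7} V15={q1} V23={q5} V45={q6}
C dims 5,6; δ0: rk 4, SNF 1^4
Ȟ^0: (5−4)−0=1 ⇒ Z
Ȟ^1: (6−0)−4=2 ⇒ Z^2
Ȟ^2: (0−0)−0=0 ⇒ 0
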